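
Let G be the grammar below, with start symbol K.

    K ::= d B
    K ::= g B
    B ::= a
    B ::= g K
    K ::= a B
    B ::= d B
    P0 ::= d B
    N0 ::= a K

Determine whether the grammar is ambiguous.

Only K, B are reachable from K; ignoring the rest: Each reachable nonterminal has at most one production per leading terminal, and all productions are right-linear; the derivation is determined token-by-token.

Unambiguous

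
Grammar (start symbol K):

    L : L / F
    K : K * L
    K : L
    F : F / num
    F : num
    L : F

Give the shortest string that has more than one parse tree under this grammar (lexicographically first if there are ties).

num / num

length 1: no string has ≥2 trees
length 3: num / num has 2 parse trees

Two derivations of num / num:
  K ⇒ L ⇒ L / F ⇒ F / F ⇒ num / F ⇒ num / num
  K ⇒ L ⇒ F ⇒ F / num ⇒ num / num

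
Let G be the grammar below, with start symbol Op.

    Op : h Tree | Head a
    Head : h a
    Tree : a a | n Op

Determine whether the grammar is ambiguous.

Witness: h a a

Derivation 1: Op ⇒ h Tree ⇒ h a a
Derivation 2: Op ⇒ Head a ⇒ h a a

Two distinct leftmost derivations for the same string.

Ambiguous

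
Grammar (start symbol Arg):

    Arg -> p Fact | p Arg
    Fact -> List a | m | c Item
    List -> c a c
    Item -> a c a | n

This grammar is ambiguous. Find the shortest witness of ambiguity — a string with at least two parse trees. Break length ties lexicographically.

p c a c a

length 2: no string has ≥2 trees
length 3: no string has ≥2 trees
length 4: no string has ≥2 trees
length 5: p c a c a has 2 parse trees

Two derivations of p c a c a:
  Arg ⇒ p Fact ⇒ p List a ⇒ p c a c a
  Arg ⇒ p Fact ⇒ p c Item ⇒ p c a c a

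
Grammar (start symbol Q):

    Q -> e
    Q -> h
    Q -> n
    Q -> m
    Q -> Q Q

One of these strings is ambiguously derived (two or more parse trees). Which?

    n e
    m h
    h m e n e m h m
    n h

n e: 1 tree
m h: 1 tree
h m e n e m h m: 429 trees
n h: 1 tree

h m e n e m h m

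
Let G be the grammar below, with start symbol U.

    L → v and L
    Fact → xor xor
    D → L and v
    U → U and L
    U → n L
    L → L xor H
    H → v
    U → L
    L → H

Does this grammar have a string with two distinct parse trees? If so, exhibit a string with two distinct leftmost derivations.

Witness: v and v

Derivation 1: U ⇒ U and L ⇒ L and L ⇒ H and L ⇒ v and L ⇒ v and H ⇒ v and v
Derivation 2: U ⇒ L ⇒ v and L ⇒ v and H ⇒ v and v

Two distinct leftmost derivations for the same string.

Ambiguous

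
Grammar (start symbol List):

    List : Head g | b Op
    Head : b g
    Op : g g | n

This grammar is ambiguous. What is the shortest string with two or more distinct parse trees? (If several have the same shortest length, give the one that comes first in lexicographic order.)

b g g

length 2: no string has ≥2 trees
length 3: b g g has 2 parse trees

Two derivations of b g g:
  List ⇒ Head g ⇒ b g g
  List ⇒ b Op ⇒ b g g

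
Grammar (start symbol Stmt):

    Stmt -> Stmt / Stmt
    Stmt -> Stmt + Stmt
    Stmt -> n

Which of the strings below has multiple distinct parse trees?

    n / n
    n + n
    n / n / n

n / n / n

n / n: 1 tree
n + n: 1 tree
n / n / n: 2 trees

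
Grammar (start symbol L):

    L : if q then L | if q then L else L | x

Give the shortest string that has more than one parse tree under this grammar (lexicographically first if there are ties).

length 1: no string has ≥2 trees
length 4: no string has ≥2 trees
length 6: no string has ≥2 trees
length 7: no string has ≥2 trees
length 9: if q then if q then x else x has 2 parse trees

Two derivations of if q then if q then x else x:
  L ⇒ if q then L ⇒ if q then if q then L else L ⇒ if q then if q then x else L ⇒ if q then if q then x else x
  L ⇒ if q then L else L ⇒ if q then if q then L else L ⇒ if q then if q then x else L ⇒ if q then if q then x else x

if q then if q then x else x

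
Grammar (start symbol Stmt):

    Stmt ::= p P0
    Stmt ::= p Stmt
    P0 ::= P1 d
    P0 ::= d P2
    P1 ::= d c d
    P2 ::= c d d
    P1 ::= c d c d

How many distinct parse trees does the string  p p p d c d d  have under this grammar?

Parse trees for p p p d c d d:
  [Stmt p [Stmt p [Stmt p [P0 [P1 d c d] d]]]]
  [Stmt p [Stmt p [Stmt p [P0 d [P2 c d d]]]]]

2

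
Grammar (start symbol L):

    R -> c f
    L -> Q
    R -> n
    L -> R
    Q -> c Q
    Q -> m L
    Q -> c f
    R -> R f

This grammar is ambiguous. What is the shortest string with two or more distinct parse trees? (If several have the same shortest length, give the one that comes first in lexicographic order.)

length 1: no string has ≥2 trees
length 2: c f has 2 parse trees

Two derivations of c f:
  L ⇒ Q ⇒ c f
  L ⇒ R ⇒ c f

c f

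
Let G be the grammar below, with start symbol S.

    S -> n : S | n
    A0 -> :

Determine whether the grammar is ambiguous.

(A0 is unreachable from S, so its rules don't affect L(S).) Right-recursive list with a separator: after each atom, whether the separator follows determines the rule. One parse per string.

Unambiguous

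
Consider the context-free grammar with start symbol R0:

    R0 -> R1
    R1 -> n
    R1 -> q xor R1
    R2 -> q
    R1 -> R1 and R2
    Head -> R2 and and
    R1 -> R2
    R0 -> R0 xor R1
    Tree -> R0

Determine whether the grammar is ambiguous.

Ambiguous

Witness: q xor n

Derivation 1: R0 ⇒ R1 ⇒ q xor R1 ⇒ q xor n
Derivation 2: R0 ⇒ R0 xor R1 ⇒ R1 xor R1 ⇒ R2 xor R1 ⇒ q xor R1 ⇒ q xor n

Two distinct leftmost derivations for the same string.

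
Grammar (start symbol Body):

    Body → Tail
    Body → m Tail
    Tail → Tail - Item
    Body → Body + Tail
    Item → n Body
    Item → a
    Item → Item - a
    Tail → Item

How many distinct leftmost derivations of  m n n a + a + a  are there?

Parse trees for m n n a + a + a:
  [Body m [Tail [Item n [Body [Tail [Item n [Body [Body [Body [Tail [Item a]]] + [Tail [Item a]]] + [Tail [Item a]]]]]]]]]
  [Body m [Tail [Item n [Body [Body [Tail [Item n [Body [Body [Tail [Item a]]] + [Tail [Item a]]]]]] + [Tail [Item a]]]]]]
  [Body m [Tail [Item n [Body [Body [Body [Tail [Item n [Body [Tail [Item a]]]]]] + [Tail [Item a]]] + [Tail [Item a]]]]]]
  [Body [Body m [Tail [Item n [Body [Tail [Item n [Body [Body [Tail [Item a]]] + [Tail [Item a]]]]]]]]] + [Tail [Item a]]]
  [Body [Body m [Tail [Item n [Body [Body [Tail [Item n [Body [Tail [Item a]]]]]] + [Tail [Item a]]]]]] + [Tail [Item a]]]
  [Body [Body [Body m [Tail [Item n [Body [Tail [Item n [Body [Tail [Item a]]]]]]]]] + [Tail [Item a]]] + [Tail [Item a]]]

6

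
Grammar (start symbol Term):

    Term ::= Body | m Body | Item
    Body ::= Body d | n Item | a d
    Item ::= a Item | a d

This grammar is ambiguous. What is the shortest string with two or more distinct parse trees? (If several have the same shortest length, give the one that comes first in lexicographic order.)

a d

length 2: a d has 2 parse trees

Two derivations of a d:
  Term ⇒ Body ⇒ a d
  Term ⇒ Item ⇒ a d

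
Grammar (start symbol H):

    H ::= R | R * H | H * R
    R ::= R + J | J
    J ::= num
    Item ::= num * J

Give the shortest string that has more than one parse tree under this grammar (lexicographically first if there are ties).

length 1: no string has ≥2 trees
length 3: num * num has 2 parse trees

Two derivations of num * num:
  H ⇒ R * H ⇒ J * H ⇒ num * H ⇒ num * R ⇒ num * J ⇒ num * num
  H ⇒ H * R ⇒ R * R ⇒ J * R ⇒ num * R ⇒ num * J ⇒ num * num

num * num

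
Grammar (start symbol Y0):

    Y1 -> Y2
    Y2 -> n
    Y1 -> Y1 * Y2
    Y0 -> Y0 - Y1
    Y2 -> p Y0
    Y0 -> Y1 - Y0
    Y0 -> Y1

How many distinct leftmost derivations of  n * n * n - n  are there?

2

Parse trees for n * n * n - n:
  [Y0 [Y0 [Y1 [Y1 [Y1 [Y2 n]] * [Y2 n]] * [Y2 n]]] - [Y1 [Y2 n]]]
  [Y0 [Y1 [Y1 [Y1 [Y2 n]] * [Y2 n]] * [Y2 n]] - [Y0 [Y1 [Y2 n]]]]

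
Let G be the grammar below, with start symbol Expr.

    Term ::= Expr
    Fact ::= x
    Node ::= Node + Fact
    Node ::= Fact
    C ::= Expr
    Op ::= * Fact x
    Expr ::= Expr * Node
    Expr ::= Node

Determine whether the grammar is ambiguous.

Only Expr, Node, Fact are reachable from Expr; ignoring the rest: This is a standard precedence ladder (Expr over Node over Fact), with each level left-recursive on its own operator ('*' at Expr, '+' at Node). That structure is LR(1), hence unambiguous.

Unambiguous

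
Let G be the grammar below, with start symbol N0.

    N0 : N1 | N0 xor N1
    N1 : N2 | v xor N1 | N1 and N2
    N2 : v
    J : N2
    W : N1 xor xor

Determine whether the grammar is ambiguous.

Witness: v xor v

Derivation 1: N0 ⇒ N1 ⇒ v xor N1 ⇒ v xor N2 ⇒ v xor v
Derivation 2: N0 ⇒ N0 xor N1 ⇒ N1 xor N1 ⇒ N2 xor N1 ⇒ v xor N1 ⇒ v xor N2 ⇒ v xor v

Two distinct leftmost derivations for the same string.

Ambiguous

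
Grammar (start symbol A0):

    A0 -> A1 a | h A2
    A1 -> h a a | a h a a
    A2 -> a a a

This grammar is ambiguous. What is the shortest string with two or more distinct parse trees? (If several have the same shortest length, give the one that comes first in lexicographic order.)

h a a a

length 4: h a a a has 2 parse trees

Two derivations of h a a a:
  A0 ⇒ A1 a ⇒ h a a a
  A0 ⇒ h A2 ⇒ h a a a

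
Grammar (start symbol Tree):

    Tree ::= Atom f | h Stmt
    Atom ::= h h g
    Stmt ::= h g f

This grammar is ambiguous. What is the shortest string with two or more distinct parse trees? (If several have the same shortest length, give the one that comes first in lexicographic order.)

h h g f

length 4: h h g f has 2 parse trees

Two derivations of h h g f:
  Tree ⇒ Atom f ⇒ h h g f
  Tree ⇒ h Stmt ⇒ h h g f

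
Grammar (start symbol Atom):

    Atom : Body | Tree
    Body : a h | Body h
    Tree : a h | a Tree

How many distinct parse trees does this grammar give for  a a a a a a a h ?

1

Parse trees for a a a a a a a h:
  [Atom [Tree a [Tree a [Tree a [Tree a [Tree a [Tree a [Tree a h]]]]]]]]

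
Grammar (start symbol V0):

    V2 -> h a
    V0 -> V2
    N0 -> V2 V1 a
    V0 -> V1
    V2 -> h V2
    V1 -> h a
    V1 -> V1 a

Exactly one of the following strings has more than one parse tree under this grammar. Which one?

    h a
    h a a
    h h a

h a

h a: 2 trees
h a a: 1 tree
h h a: 1 tree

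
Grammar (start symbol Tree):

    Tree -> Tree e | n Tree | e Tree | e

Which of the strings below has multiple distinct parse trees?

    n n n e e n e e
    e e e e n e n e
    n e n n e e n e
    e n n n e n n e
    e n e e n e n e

n n n e e n e e: 8 trees
e e e e n e n e: 1 tree
n e n n e e n e: 1 tree
e n n n e n n e: 1 tree
e n e e n e n e: 1 tree

n n n e e n e e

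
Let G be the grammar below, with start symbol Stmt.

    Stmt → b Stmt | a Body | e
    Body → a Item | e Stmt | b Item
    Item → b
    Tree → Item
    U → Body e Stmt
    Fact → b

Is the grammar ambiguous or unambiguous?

Unambiguous

Only Stmt, Body, Item are reachable from Stmt; ignoring the rest: Each reachable nonterminal has at most one production per leading terminal, and all productions are right-linear; the derivation is determined token-by-token.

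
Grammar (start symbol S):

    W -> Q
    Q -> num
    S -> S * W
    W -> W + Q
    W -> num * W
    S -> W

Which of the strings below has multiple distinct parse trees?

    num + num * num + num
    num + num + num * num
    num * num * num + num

num + num * num + num: 1 tree
num + num + num * num: 1 tree
num * num * num + num: 7 trees

num * num * num + num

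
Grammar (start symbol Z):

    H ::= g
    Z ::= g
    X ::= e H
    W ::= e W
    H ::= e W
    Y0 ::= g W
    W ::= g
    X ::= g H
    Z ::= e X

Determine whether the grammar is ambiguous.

Only Z, X, H, W are reachable from Z; ignoring the rest: Each reachable nonterminal has at most one production per leading terminal, and all productions are right-linear; the derivation is determined token-by-token.

Unambiguous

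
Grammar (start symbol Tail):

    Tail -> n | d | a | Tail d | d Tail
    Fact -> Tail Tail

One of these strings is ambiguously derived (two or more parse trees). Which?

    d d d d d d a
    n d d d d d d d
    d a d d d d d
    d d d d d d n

d a d d d d d

d d d d d d a: 1 tree
n d d d d d d d: 1 tree
d a d d d d d: 6 trees
d d d d d d n: 1 tree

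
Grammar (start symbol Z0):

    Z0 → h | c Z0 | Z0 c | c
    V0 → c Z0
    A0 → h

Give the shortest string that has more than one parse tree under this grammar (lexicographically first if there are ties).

c c

length 1: no string has ≥2 trees
length 2: c c has 2 parse trees

Two derivations of c c:
  Z0 ⇒ c Z0 ⇒ c c
  Z0 ⇒ Z0 c ⇒ c c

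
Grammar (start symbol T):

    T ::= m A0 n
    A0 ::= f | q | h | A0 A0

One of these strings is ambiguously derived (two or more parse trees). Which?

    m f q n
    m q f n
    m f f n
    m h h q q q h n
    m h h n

m f q n: 1 tree
m q f n: 1 tree
m f f n: 1 tree
m h h q q q h n: 42 trees
m h h n: 1 tree

m h h q q q h n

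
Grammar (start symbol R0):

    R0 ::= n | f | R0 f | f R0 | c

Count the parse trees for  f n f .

Parse trees for f n f:
  [R0 [R0 f [R0 n]] f]
  [R0 f [R0 [R0 n] f]]

2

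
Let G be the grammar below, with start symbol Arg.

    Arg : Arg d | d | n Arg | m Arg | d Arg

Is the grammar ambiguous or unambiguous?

Witness: d d

Derivation 1: Arg ⇒ Arg d ⇒ d d
Derivation 2: Arg ⇒ d Arg ⇒ d d

Two distinct leftmost derivations for the same string.

Ambiguous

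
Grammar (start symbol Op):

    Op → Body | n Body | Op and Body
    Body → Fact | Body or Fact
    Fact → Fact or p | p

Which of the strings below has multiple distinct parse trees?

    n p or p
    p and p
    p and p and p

n p or p

n p or p: 2 trees
p and p: 1 tree
p and p and p: 1 tree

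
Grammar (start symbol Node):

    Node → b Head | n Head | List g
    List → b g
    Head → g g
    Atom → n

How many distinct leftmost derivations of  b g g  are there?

2

Parse trees for b g g:
  [Node b [Head g g]]
  [Node [List b g] g]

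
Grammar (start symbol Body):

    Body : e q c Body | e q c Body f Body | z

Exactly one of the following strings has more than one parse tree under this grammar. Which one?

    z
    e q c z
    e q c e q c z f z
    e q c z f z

z: 1 tree
e q c z: 1 tree
e q c e q c z f z: 2 trees
e q c z f z: 1 tree

e q c e q c z f z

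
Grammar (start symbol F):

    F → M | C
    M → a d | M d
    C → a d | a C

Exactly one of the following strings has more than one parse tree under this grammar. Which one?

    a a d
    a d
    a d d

a d

a a d: 1 tree
a d: 2 trees
a d d: 1 tree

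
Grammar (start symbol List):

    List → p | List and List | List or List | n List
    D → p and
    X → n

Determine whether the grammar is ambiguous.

Ambiguous

Witness: n p and p

Derivation 1: List ⇒ List and List ⇒ n List and List ⇒ n p and List ⇒ n p and p
Derivation 2: List ⇒ n List ⇒ n List and List ⇒ n p and List ⇒ n p and p

Two distinct leftmost derivations for the same string.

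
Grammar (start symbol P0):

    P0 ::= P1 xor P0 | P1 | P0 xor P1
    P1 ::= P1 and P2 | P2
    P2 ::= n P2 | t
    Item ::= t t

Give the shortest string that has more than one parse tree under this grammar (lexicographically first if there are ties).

t xor t

length 1: no string has ≥2 trees
length 2: no string has ≥2 trees
length 3: t xor t has 2 parse trees

Two derivations of t xor t:
  P0 ⇒ P1 xor P0 ⇒ P2 xor P0 ⇒ t xor P0 ⇒ t xor P1 ⇒ t xor P2 ⇒ t xor t
  P0 ⇒ P0 xor P1 ⇒ P1 xor P1 ⇒ P2 xor P1 ⇒ t xor P1 ⇒ t xor P2 ⇒ t xor t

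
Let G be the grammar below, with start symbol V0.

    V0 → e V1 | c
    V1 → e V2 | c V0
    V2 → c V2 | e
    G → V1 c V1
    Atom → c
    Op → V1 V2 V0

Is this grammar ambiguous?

Unambiguous

(G, Atom, Op are unreachable from V0, so their rules don't affect L(V0).) Each reachable nonterminal has at most one production per leading terminal, and all productions are right-linear; the derivation is determined token-by-token.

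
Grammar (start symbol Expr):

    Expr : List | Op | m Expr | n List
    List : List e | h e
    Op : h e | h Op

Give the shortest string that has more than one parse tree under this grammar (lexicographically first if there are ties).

length 2: h e has 2 parse trees

Two derivations of h e:
  Expr ⇒ List ⇒ h e
  Expr ⇒ Op ⇒ h e

h e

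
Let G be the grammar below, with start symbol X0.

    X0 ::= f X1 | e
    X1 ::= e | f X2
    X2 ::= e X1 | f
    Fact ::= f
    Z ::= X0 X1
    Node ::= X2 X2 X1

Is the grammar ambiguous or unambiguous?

Only X0, X1, X2 are reachable from X0; ignoring the rest: Restricted to the reachable nonterminals, every rule has the form A → t or A → t B, and no two rules for the same A share a first terminal. The grammar encodes a DFA — one run per string.

Unambiguous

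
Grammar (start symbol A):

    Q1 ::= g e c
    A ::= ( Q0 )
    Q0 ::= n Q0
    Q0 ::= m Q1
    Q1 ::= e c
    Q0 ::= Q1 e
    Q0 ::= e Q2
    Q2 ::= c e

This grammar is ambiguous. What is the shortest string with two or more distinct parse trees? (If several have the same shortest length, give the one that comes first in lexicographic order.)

length 5: ( e c e ) has 2 parse trees

Two derivations of ( e c e ):
  A ⇒ ( Q0 ) ⇒ ( Q1 e ) ⇒ ( e c e )
  A ⇒ ( Q0 ) ⇒ ( e Q2 ) ⇒ ( e c e )

( e c e )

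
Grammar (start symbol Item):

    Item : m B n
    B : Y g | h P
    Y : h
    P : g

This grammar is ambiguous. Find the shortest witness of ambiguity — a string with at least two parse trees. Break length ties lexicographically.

m h g n

length 4: m h g n has 2 parse trees

Two derivations of m h g n:
  Item ⇒ m B n ⇒ m Y g n ⇒ m h g n
  Item ⇒ m B n ⇒ m h P n ⇒ m h g n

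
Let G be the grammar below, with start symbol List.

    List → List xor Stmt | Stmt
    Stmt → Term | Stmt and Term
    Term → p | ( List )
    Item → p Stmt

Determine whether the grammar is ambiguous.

(Item is unreachable from List, so its rules don't affect L(List).) List → List xor Stmt | Stmt  ;  Stmt → Stmt and Term | Term  — a left-associative chain with Term at the bottom. Each string factors uniquely by precedence.

Unambiguous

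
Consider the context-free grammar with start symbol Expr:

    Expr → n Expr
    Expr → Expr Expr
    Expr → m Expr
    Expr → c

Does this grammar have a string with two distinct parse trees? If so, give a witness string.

Ambiguous

Witness: c c c

Derivation 1: Expr ⇒ Expr Expr ⇒ Expr Expr Expr ⇒ c Expr Expr ⇒ c c Expr ⇒ c c c
Derivation 2: Expr ⇒ Expr Expr ⇒ c Expr ⇒ c Expr Expr ⇒ c c Expr ⇒ c c c

Two distinct leftmost derivations for the same string.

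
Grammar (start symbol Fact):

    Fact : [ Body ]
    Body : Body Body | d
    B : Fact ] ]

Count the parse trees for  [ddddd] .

14

Parse trees for [ddddd] (showing first 6 of 14):
  [Fact [ [Body [Body d] [Body [Body d] [Body [Body d] [Body [Body d] [Body d]]]]] ]]
  [Fact [ [Body [Body d] [Body [Body d] [Body [Body [Body d] [Body d]] [Body d]]]] ]]
  [Fact [ [Body [Body d] [Body [Body [Body d] [Body d]] [Body [Body d] [Body d]]]] ]]
  [Fact [ [Body [Body d] [Body [Body [Body d] [Body [Body d] [Body d]]] [Body d]]] ]]
  [Fact [ [Body [Body d] [Body [Body [Body [Body d] [Body d]] [Body d]] [Body d]]] ]]
  [Fact [ [Body [Body [Body d] [Body d]] [Body [Body d] [Body [Body d] [Body d]]]] ]]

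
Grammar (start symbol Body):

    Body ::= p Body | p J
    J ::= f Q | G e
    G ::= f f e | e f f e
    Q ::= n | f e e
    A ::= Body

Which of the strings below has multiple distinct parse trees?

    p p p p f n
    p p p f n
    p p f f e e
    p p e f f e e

p p f f e e

p p p p f n: 1 tree
p p p f n: 1 tree
p p f f e e: 2 trees
p p e f f e e: 1 tree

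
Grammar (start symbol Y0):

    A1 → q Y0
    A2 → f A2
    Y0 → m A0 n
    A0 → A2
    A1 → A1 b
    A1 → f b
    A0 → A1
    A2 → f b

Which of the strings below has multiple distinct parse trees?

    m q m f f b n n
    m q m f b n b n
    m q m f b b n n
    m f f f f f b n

m q m f b n b n

m q m f f b n n: 1 tree
m q m f b n b n: 2 trees
m q m f b b n n: 1 tree
m f f f f f b n: 1 tree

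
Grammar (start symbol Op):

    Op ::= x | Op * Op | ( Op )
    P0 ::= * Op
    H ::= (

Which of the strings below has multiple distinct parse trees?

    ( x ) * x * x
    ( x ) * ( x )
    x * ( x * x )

( x ) * x * x

( x ) * x * x: 2 trees
( x ) * ( x ): 1 tree
x * ( x * x ): 1 tree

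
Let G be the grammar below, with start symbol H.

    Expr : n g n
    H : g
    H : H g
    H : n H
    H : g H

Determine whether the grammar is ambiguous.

Ambiguous

Witness: g g

Derivation 1: H ⇒ H g ⇒ g g
Derivation 2: H ⇒ g H ⇒ g g

Two distinct leftmost derivations for the same string.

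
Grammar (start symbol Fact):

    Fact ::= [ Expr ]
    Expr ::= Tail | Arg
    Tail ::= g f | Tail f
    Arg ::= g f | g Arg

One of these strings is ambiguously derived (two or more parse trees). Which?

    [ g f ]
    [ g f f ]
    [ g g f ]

[ g f ]

[ g f ]: 2 trees
[ g f f ]: 1 tree
[ g g f ]: 1 tree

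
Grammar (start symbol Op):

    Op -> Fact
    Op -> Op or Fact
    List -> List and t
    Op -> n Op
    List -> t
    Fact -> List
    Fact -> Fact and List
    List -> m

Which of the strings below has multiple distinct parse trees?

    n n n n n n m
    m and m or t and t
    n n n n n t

m and m or t and t

n n n n n n m: 1 tree
m and m or t and t: 2 trees
n n n n n t: 1 tree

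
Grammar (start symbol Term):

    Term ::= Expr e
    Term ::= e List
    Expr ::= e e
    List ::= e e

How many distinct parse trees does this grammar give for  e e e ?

2

Parse trees for e e e:
  [Term [Expr e e] e]
  [Term e [List e e]]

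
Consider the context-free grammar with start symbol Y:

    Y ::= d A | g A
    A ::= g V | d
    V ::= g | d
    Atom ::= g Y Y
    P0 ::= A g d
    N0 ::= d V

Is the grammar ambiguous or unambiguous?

Unambiguous

(Atom, P0, N0 are unreachable from Y, so their rules don't affect L(Y).) Restricted to the reachable nonterminals, every rule has the form A → t or A → t B, and no two rules for the same A share a first terminal. The grammar encodes a DFA — one run per string.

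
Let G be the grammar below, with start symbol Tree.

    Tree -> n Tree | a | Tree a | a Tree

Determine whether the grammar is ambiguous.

Witness: a a

Derivation 1: Tree ⇒ Tree a ⇒ a a
Derivation 2: Tree ⇒ a Tree ⇒ a a

Two distinct leftmost derivations for the same string.

Ambiguous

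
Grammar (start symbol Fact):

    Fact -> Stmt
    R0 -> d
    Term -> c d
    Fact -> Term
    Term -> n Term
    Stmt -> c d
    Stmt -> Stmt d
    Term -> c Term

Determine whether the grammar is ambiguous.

Ambiguous

Witness: c d

Derivation 1: Fact ⇒ Stmt ⇒ c d
Derivation 2: Fact ⇒ Term ⇒ c d

Two distinct leftmost derivations for the same string.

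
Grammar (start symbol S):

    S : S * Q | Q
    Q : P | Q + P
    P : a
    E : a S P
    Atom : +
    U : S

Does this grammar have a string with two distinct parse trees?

Only S, Q, P are reachable from S; ignoring the rest: The grammar is stratified — S handles '*' (left-recursive), Q handles '+', P atoms. Each operator has a fixed associativity and precedence level, so every string has one parse.

Unambiguous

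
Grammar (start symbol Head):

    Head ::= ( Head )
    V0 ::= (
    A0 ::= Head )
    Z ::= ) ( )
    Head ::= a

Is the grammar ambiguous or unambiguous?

Unambiguous

(Z, A0, V0 are unreachable from Head, so their rules don't affect L(Head).) Each string is a nest of matched brackets around a single atom. An opening bracket forces the recursive rule; an atom forces the base rule.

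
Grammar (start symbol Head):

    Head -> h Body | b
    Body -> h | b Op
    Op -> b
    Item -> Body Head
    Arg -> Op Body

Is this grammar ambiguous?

Unambiguous

(Item, Arg are unreachable from Head, so their rules don't affect L(Head).) The reachable rules are right-linear with at most one rule per (nonterminal, next-terminal) pair. Each input token forces the next rule, so parsing is deterministic.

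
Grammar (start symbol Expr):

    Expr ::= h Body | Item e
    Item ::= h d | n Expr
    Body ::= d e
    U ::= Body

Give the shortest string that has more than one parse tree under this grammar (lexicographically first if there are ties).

length 3: h d e has 2 parse trees

Two derivations of h d e:
  Expr ⇒ h Body ⇒ h d e
  Expr ⇒ Item e ⇒ h d e

h d e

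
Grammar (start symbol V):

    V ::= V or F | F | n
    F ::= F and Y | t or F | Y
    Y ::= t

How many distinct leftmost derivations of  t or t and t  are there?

Parse trees for t or t and t:
  [V [V [F [Y t]]] or [F [F [Y t]] and [Y t]]]
  [V [F [F t or [F [Y t]]] and [Y t]]]
  [V [F t or [F [F [Y t]] and [Y t]]]]

3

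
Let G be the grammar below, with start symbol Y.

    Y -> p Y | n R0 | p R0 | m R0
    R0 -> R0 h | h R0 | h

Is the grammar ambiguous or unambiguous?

Ambiguous

Witness: m h h

Derivation 1: Y ⇒ m R0 ⇒ m R0 h ⇒ m h h
Derivation 2: Y ⇒ m R0 ⇒ m h R0 ⇒ m h h

Two distinct leftmost derivations for the same string.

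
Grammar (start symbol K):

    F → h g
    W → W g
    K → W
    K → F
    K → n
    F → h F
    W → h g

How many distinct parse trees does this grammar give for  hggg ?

1

Parse trees for hggg:
  [K [W [W [W h g] g] g]]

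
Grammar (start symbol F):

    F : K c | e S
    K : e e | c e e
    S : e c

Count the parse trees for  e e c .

Parse trees for e e c:
  [F [K e e] c]
  [F e [S e c]]

2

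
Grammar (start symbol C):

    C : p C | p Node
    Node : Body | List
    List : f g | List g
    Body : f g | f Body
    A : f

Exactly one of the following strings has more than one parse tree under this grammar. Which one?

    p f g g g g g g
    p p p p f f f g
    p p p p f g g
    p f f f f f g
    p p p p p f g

p p p p p f g

p f g g g g g g: 1 tree
p p p p f f f g: 1 tree
p p p p f g g: 1 tree
p f f f f f g: 1 tree
p p p p p f g: 2 trees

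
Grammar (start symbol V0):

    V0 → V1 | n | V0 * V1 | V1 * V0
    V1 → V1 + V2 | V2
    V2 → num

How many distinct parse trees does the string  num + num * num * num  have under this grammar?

4

Parse trees for num + num * num * num:
  [V0 [V0 [V0 [V1 [V1 [V2 num]] + [V2 num]]] * [V1 [V2 num]]] * [V1 [V2 num]]]
  [V0 [V0 [V1 [V1 [V2 num]] + [V2 num]] * [V0 [V1 [V2 num]]]] * [V1 [V2 num]]]
  [V0 [V1 [V1 [V2 num]] + [V2 num]] * [V0 [V0 [V1 [V2 num]]] * [V1 [V2 num]]]]
  [V0 [V1 [V1 [V2 num]] + [V2 num]] * [V0 [V1 [V2 num]] * [V0 [V1 [V2 num]]]]]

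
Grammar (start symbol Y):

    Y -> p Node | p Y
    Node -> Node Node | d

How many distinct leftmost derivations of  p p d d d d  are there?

Parse trees for p p d d d d:
  [Y p [Y p [Node [Node d] [Node [Node d] [Node [Node d] [Node d]]]]]]
  [Y p [Y p [Node [Node d] [Node [Node [Node d] [Node d]] [Node d]]]]]
  [Y p [Y p [Node [Node [Node d] [Node d]] [Node [Node d] [Node d]]]]]
  [Y p [Y p [Node [Node [Node d] [Node [Node d] [Node d]]] [Node d]]]]
  [Y p [Y p [Node [Node [Node [Node d] [Node d]] [Node d]] [Node d]]]]

5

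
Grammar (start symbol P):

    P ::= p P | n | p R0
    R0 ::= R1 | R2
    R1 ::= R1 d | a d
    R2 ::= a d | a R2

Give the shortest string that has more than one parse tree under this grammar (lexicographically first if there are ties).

length 1: no string has ≥2 trees
length 2: no string has ≥2 trees
length 3: p a d has 2 parse trees

Two derivations of p a d:
  P ⇒ p R0 ⇒ p R1 ⇒ p a d
  P ⇒ p R0 ⇒ p R2 ⇒ p a d

p a d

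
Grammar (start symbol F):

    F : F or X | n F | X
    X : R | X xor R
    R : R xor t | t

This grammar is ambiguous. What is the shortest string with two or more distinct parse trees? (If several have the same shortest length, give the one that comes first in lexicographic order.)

t xor t

length 1: no string has ≥2 trees
length 2: no string has ≥2 trees
length 3: t xor t has 2 parse trees

Two derivations of t xor t:
  F ⇒ X ⇒ R ⇒ R xor t ⇒ t xor t
  F ⇒ X ⇒ X xor R ⇒ R xor R ⇒ t xor R ⇒ t xor t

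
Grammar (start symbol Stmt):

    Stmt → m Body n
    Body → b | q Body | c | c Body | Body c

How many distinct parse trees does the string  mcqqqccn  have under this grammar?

Parse trees for mcqqqccn:
  [Stmt m [Body c [Body q [Body q [Body q [Body c [Body c]]]]]] n]
  [Stmt m [Body c [Body q [Body q [Body q [Body [Body c] c]]]]] n]
  [Stmt m [Body c [Body q [Body q [Body [Body q [Body c]] c]]]] n]
  [Stmt m [Body c [Body q [Body [Body q [Body q [Body c]]] c]]] n]
  [Stmt m [Body c [Body [Body q [Body q [Body q [Body c]]]] c]] n]
  [Stmt m [Body [Body c [Body q [Body q [Body q [Body c]]]]] c] n]

6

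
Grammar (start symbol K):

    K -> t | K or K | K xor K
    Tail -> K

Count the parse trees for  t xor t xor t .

Parse trees for t xor t xor t:
  [K [K t] xor [K [K t] xor [K t]]]
  [K [K [K t] xor [K t]] xor [K t]]

2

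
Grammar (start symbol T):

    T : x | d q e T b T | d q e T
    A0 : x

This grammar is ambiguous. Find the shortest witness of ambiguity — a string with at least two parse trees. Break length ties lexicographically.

length 1: no string has ≥2 trees
length 4: no string has ≥2 trees
length 6: no string has ≥2 trees
length 7: no string has ≥2 trees
length 9: d q e d q e x b x has 2 parse trees

Two derivations of d q e d q e x b x:
  T ⇒ d q e T b T ⇒ d q e d q e T b T ⇒ d q e d q e x b T ⇒ d q e d q e x b x
  T ⇒ d q e T ⇒ d q e d q e T b T ⇒ d q e d q e x b T ⇒ d q e d q e x b x

d q e d q e x b x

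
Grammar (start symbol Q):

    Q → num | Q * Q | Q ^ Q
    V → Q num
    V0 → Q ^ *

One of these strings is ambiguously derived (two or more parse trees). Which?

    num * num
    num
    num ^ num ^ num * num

num * num: 1 tree
num: 1 tree
num ^ num ^ num * num: 5 trees

num ^ num ^ num * num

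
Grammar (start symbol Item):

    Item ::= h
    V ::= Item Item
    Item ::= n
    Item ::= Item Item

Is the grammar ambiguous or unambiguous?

Ambiguous

Witness: h h h

Derivation 1: Item ⇒ Item Item ⇒ h Item ⇒ h Item Item ⇒ h h Item ⇒ h h h
Derivation 2: Item ⇒ Item Item ⇒ Item Item Item ⇒ h Item Item ⇒ h h Item ⇒ h h h

Two distinct leftmost derivations for the same string.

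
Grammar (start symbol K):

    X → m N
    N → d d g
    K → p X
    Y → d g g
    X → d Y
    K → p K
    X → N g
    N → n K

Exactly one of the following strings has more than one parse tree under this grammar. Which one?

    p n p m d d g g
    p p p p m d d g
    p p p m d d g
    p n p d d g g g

p n p m d d g g: 1 tree
p p p p m d d g: 1 tree
p p p m d d g: 1 tree
p n p d d g g g: 2 trees

p n p d d g g g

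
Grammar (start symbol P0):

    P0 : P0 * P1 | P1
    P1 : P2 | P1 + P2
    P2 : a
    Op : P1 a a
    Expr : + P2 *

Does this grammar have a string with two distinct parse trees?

Unambiguous

Only P0, P1, P2 are reachable from P0; ignoring the rest: The grammar is stratified — P0 handles '*' (left-recursive), P1 handles '+', P2 atoms. Each operator has a fixed associativity and precedence level, so every string has one parse.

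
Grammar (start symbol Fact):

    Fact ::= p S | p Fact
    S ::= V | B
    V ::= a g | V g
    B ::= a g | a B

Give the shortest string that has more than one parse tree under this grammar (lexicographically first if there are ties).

length 3: p a g has 2 parse trees

Two derivations of p a g:
  Fact ⇒ p S ⇒ p V ⇒ p a g
  Fact ⇒ p S ⇒ p B ⇒ p a g

p a g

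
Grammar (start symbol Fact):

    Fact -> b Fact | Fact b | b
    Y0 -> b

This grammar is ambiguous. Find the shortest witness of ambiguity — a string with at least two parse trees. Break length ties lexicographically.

b b

length 1: no string has ≥2 trees
length 2: b b has 2 parse trees

Two derivations of b b:
  Fact ⇒ b Fact ⇒ b b
  Fact ⇒ Fact b ⇒ b b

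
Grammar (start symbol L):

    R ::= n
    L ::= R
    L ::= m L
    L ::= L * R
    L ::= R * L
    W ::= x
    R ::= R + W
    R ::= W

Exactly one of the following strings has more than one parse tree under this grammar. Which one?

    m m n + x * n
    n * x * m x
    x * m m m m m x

m m n + x * n

m m n + x * n: 4 trees
n * x * m x: 1 tree
x * m m m m m x: 1 tree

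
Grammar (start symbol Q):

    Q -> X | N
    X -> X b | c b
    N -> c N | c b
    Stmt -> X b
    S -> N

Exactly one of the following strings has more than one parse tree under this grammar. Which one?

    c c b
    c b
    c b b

c b

c c b: 1 tree
c b: 2 trees
c b b: 1 tree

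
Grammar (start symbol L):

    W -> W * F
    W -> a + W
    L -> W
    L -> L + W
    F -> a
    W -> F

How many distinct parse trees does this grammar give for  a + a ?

Parse trees for a + a:
  [L [W a + [W [F a]]]]
  [L [L [W [F a]]] + [W [F a]]]

2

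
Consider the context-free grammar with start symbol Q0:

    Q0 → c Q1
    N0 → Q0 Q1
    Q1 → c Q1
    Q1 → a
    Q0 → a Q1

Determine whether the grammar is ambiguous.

(N0 is unreachable from Q0, so its rules don't affect L(Q0).) Restricted to the reachable nonterminals, every rule has the form A → t or A → t B, and no two rules for the same A share a first terminal. The grammar encodes a DFA — one run per string.

Unambiguous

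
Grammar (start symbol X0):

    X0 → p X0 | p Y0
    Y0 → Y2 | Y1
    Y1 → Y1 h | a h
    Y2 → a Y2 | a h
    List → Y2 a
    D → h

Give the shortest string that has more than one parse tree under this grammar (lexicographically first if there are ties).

length 3: p a h has 2 parse trees

Two derivations of p a h:
  X0 ⇒ p Y0 ⇒ p Y2 ⇒ p a h
  X0 ⇒ p Y0 ⇒ p Y1 ⇒ p a h

p a h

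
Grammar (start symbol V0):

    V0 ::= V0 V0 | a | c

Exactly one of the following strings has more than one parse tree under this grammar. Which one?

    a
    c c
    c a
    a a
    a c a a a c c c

a c a a a c c c

a: 1 tree
c c: 1 tree
c a: 1 tree
a a: 1 tree
a c a a a c c c: 429 trees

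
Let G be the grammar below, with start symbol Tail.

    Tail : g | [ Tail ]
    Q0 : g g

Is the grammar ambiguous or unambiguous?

Unambiguous

Only Tail is reachable from Tail; ignoring the rest: Each string is a nest of matched brackets around a single atom. An opening bracket forces the recursive rule; an atom forces the base rule.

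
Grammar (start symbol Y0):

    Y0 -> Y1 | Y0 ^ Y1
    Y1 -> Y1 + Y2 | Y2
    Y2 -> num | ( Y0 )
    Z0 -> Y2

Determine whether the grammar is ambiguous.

Unambiguous

(Z0 is unreachable from Y0, so its rules don't affect L(Y0).) The grammar is stratified — Y0 handles '^' (left-recursive), Y1 handles '+', Y2 atoms. Each operator has a fixed associativity and precedence level, so every string has one parse.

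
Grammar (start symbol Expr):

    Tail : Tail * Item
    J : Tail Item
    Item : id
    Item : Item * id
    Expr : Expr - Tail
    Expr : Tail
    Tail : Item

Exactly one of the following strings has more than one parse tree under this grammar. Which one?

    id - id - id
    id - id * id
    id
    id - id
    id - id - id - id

id - id - id: 1 tree
id - id * id: 2 trees
id: 1 tree
id - id: 1 tree
id - id - id - id: 1 tree

id - id * id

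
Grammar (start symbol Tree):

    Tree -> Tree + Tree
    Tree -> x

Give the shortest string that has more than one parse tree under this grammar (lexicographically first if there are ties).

x + x + x

length 1: no string has ≥2 trees
length 3: no string has ≥2 trees
length 5: x + x + x has 2 parse trees

Two derivations of x + x + x:
  Tree ⇒ Tree + Tree ⇒ Tree + Tree + Tree ⇒ x + Tree + Tree ⇒ x + x + Tree ⇒ x + x + x
  Tree ⇒ Tree + Tree ⇒ x + Tree ⇒ x + Tree + Tree ⇒ x + x + Tree ⇒ x + x + x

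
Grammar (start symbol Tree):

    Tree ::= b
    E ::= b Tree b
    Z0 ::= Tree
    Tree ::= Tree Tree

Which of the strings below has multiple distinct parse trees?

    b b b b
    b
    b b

b b b b: 5 trees
b: 1 tree
b b: 1 tree

b b b b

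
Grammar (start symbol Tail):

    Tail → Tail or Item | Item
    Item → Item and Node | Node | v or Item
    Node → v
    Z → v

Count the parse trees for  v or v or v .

4

Parse trees for v or v or v:
  [Tail [Tail [Item [Node v]]] or [Item v or [Item [Node v]]]]
  [Tail [Tail [Tail [Item [Node v]]] or [Item [Node v]]] or [Item [Node v]]]
  [Tail [Tail [Item v or [Item [Node v]]]] or [Item [Node v]]]
  [Tail [Item v or [Item v or [Item [Node v]]]]]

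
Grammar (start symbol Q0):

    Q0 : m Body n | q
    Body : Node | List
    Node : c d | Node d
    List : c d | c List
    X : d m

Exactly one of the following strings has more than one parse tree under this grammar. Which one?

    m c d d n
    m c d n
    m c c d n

m c d n

m c d d n: 1 tree
m c d n: 2 trees
m c c d n: 1 tree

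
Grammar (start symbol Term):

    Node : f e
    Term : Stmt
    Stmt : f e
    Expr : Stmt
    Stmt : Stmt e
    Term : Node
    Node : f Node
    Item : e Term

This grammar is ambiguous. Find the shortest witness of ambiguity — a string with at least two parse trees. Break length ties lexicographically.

f e

length 2: f e has 2 parse trees

Two derivations of f e:
  Term ⇒ Stmt ⇒ f e
  Term ⇒ Node ⇒ f e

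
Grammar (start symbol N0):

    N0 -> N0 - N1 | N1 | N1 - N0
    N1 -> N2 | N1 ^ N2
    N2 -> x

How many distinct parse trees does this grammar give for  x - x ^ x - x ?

4

Parse trees for x - x ^ x - x:
  [N0 [N0 [N0 [N1 [N2 x]]] - [N1 [N1 [N2 x]] ^ [N2 x]]] - [N1 [N2 x]]]
  [N0 [N0 [N1 [N2 x]] - [N0 [N1 [N1 [N2 x]] ^ [N2 x]]]] - [N1 [N2 x]]]
  [N0 [N1 [N2 x]] - [N0 [N0 [N1 [N1 [N2 x]] ^ [N2 x]]] - [N1 [N2 x]]]]
  [N0 [N1 [N2 x]] - [N0 [N1 [N1 [N2 x]] ^ [N2 x]] - [N0 [N1 [N2 x]]]]]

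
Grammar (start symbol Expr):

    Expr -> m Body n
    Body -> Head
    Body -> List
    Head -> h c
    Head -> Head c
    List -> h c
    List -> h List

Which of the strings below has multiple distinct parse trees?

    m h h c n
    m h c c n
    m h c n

m h c n

m h h c n: 1 tree
m h c c n: 1 tree
m h c n: 2 trees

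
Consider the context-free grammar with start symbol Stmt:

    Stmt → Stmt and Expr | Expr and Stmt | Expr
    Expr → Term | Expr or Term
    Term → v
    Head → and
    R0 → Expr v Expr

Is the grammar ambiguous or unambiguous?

Witness: v and v

Derivation 1: Stmt ⇒ Stmt and Expr ⇒ Expr and Expr ⇒ Term and Expr ⇒ v and Expr ⇒ v and Term ⇒ v and v
Derivation 2: Stmt ⇒ Expr and Stmt ⇒ Term and Stmt ⇒ v and Stmt ⇒ v and Expr ⇒ v and Term ⇒ v and v

Two distinct leftmost derivations for the same string.

Ambiguous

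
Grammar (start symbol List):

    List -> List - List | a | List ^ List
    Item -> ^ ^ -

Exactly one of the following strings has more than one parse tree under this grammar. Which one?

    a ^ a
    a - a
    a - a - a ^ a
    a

a - a - a ^ a

a ^ a: 1 tree
a - a: 1 tree
a - a - a ^ a: 5 trees
a: 1 tree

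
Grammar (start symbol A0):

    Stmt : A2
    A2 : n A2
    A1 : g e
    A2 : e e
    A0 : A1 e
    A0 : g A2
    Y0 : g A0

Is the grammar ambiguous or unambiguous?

Witness: g e e

Derivation 1: A0 ⇒ A1 e ⇒ g e e
Derivation 2: A0 ⇒ g A2 ⇒ g e e

Two distinct leftmost derivations for the same string.

Ambiguous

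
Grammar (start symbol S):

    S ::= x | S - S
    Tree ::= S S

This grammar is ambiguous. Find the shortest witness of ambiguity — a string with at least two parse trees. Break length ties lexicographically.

x - x - x

length 1: no string has ≥2 trees
length 3: no string has ≥2 trees
length 5: x - x - x has 2 parse trees

Two derivations of x - x - x:
  S ⇒ S - S ⇒ x - S ⇒ x - S - S ⇒ x - x - S ⇒ x - x - x
  S ⇒ S - S ⇒ S - S - S ⇒ x - S - S ⇒ x - x - S ⇒ x - x - x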